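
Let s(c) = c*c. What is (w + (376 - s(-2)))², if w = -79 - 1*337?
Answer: 1936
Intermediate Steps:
w = -416 (w = -79 - 337 = -416)
s(c) = c²
(w + (376 - s(-2)))² = (-416 + (376 - 1*(-2)²))² = (-416 + (376 - 1*4))² = (-416 + (376 - 4))² = (-416 + 372)² = (-44)² = 1936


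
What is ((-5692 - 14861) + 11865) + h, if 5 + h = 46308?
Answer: 37615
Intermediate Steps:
h = 46303 (h = -5 + 46308 = 46303)
((-5692 - 14861) + 11865) + h = ((-5692 - 14861) + 11865) + 46303 = (-20553 + 11865) + 46303 = -8688 + 46303 = 37615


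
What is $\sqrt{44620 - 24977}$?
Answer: $\sqrt{19643} \approx 140.15$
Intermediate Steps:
$\sqrt{44620 - 24977} = \sqrt{19643}$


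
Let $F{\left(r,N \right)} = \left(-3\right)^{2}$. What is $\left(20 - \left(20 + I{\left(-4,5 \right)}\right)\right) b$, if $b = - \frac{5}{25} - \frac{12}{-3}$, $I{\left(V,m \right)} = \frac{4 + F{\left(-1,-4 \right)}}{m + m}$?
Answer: $- \frac{247}{50} \approx -4.94$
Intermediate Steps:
$F{\left(r,N \right)} = 9$
$I{\left(V,m \right)} = \frac{13}{2 m}$ ($I{\left(V,m \right)} = \frac{4 + 9}{m + m} = \frac{13}{2 m}$)
$b = \frac{19}{5}$ ($b = \left(-5\right) \frac{1}{25} - -4 = - \frac{1}{5} + 4 = \frac{19}{5} \approx 3.8$)
$\left(20 - \left(20 + I{\left(-4,5 \right)}\right)\right) b = \left(20 - \left(20 + \frac{13}{2 \cdot 5}\right)\right) \frac{19}{5} = \left(20 - \left(20 + \frac{13}{2} \cdot \frac{1}{5}\right)\right) \frac{19}{5} = \left(20 - \frac{213}{10}\right) \frac{19}{5} = \left(- \frac{13}{10}\right) \frac{19}{5} = - \frac{247}{50}$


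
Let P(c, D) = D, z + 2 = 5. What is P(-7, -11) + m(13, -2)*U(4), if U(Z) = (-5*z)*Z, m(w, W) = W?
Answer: 109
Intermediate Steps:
z = 3 (z = -2 + 5 = 3)
U(Z) = -15*Z (U(Z) = (-5*3)*Z = -15*Z)
P(-7, -11) + m(13, -2)*U(4) = -11 - (-30)*4 = -11 - 2*(-60) = -11 + 120 = 109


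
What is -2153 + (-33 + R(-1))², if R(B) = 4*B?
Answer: -784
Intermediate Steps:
-2153 + (-33 + R(-1))² = -2153 + (-33 + 4*(-1))² = -2153 + (-33 - 4)² = -2153 + (-37)² = -2153 + 1369 = -784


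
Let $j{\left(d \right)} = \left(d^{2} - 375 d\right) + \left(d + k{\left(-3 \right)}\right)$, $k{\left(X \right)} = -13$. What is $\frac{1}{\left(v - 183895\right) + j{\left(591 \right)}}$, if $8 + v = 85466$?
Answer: $\frac{1}{29797} \approx 3.356 \cdot 10^{-5}$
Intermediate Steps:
$v = 85458$ ($v = -8 + 85466 = 85458$)
$j{\left(d \right)} = -13 + d^{2} - 374 d$ ($j{\left(d \right)} = \left(d^{2} - 375 d\right) + \left(d - 13\right) = \left(d^{2} - 375 d\right) + \left(-13 + d\right) = -13 + d^{2} - 374 d$)
$\frac{1}{\left(v - 183895\right) + j{\left(591 \right)}} = \frac{1}{\left(85458 - 183895\right) - \left(221047 - 349281\right)} = \frac{1}{\left(85458 - 183895\right) - -128234} = \frac{1}{-98437 + 128234} = \frac{1}{29797}$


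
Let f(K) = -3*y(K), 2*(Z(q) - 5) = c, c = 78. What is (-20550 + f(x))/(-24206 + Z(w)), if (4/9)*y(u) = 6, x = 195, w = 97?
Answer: 13727/16108 ≈ 0.85219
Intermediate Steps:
y(u) = 27/2 (y(u) = (9/4)*6 = 27/2)
Z(q) = 44 (Z(q) = 5 + (½)*78 = 5 + 39 = 44)
f(K) = -81/2 (f(K) = -3*27/2 = -81/2)
(-20550 + f(x))/(-24206 + Z(w)) = (-20550 - 81/2)/(-24206 + 44) = -41181/2/(-24162) = -41181/2*(-1/24162) = 13727/16108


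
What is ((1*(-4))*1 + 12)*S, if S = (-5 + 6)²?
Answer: 8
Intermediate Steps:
S = 1 (S = 1² = 1)
((1*(-4))*1 + 12)*S = ((1*(-4))*1 + 12)*1 = (-4*1 + 12)*1 = (-4 + 12)*1 = 8*1 = 8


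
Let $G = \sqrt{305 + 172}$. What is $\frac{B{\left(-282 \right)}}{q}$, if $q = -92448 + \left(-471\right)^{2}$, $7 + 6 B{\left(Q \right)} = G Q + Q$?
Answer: $- \frac{289}{776358} - \frac{47 \sqrt{53}}{43131} \approx -0.0083054$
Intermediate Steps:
$G = 3 \sqrt{53}$ ($G = \sqrt{477} = 3 \sqrt{53} \approx 21.84$)
$B{\left(Q \right)} = - \frac{7}{6} + \frac{Q}{6} + \frac{Q \sqrt{53}}{2}$ ($B{\left(Q \right)} = - \frac{7}{6} + \frac{3 \sqrt{53} Q + Q}{6} = - \frac{7}{6} + \frac{3 Q \sqrt{53} + Q}{6} = - \frac{7}{6} + \frac{Q + 3 Q \sqrt{53}}{6} = - \frac{7}{6} + \left(\frac{Q}{6} + \frac{Q \sqrt{53}}{2}\right) = - \frac{7}{6} + \frac{Q}{6} + \frac{Q \sqrt{53}}{2}$)
$q = 129393$ ($q = -92448 + 221841 = 129393$)
$\frac{B{\left(-282 \right)}}{q} = \frac{- \frac{7}{6} + \frac{1}{6} \left(-282\right) + \frac{1}{2} \left(-282\right) \sqrt{53}}{129393} = \left(- \frac{7}{6} - 47 - 141 \sqrt{53}\right) \frac{1}{129393} = \left(- \frac{289}{6} - 141 \sqrt{53}\right) \frac{1}{129393} = - \frac{289}{776358} - \frac{47 \sqrt{53}}{43131}$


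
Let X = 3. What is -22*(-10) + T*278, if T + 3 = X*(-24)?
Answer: -20630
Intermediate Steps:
T = -75 (T = -3 + 3*(-24) = -3 - 72 = -75)
-22*(-10) + T*278 = -22*(-10) - 75*278 = 220 - 20850 = -20630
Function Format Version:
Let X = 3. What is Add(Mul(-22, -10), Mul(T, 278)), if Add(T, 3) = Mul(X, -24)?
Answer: -20630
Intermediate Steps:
T = -75 (T = Add(-3, Mul(3, -24)) = Add(-3, -72) = -75)
Add(Mul(-22, -10), Mul(T, 278)) = Add(Mul(-22, -10), Mul(-75, 278)) = Add(220, -20850) = -20630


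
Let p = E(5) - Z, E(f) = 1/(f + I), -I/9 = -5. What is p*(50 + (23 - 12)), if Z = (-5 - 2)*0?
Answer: 61/50 ≈ 1.2200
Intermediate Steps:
I = 45 (I = -9*(-5) = 45)
Z = 0 (Z = -7*0 = 0)
E(f) = 1/(45 + f) (E(f) = 1/(f + 45) = 1/(45 + f))
p = 1/50 (p = 1/(45 + 5) - 1*0 = 1/50 + 0 = 1/50 ≈ 0.020000)
p*(50 + (23 - 12)) = (50 + (23 - 12))/50 = (50 + 11)/50 = (1/50)*61 = 61/50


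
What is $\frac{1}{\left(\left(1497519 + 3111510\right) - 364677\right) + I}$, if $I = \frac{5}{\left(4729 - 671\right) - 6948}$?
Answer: $\frac{578}{2453235455} \approx 2.3561 \cdot 10^{-7}$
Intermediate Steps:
$I = - \frac{1}{578}$ ($I = \frac{5}{\left(4729 - 671\right) - 6948} = \frac{5}{4058 - 6948} = \frac{5}{-2890} = 5 \left(- \frac{1}{2890}\right) = - \frac{1}{578} \approx -0.0017301$)
$\frac{1}{\left(\left(1497519 + 3111510\right) - 364677\right) + I} = \frac{1}{\left(\left(1497519 + 3111510\right) - 364677\right) - \frac{1}{578}} = \frac{1}{\left(4609029 - 364677\right) - \frac{1}{578}} = \frac{1}{4244352 - \frac{1}{578}} = \frac{1}{\frac{2453235455}{578}} = \frac{578}{2453235455}$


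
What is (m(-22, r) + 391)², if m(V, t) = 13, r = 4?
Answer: 163216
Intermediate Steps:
(m(-22, r) + 391)² = (13 + 391)² = 404² = 163216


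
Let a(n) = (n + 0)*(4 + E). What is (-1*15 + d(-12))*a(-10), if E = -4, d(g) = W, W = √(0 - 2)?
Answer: 0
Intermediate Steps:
W = I*√2 (W = √(-2) = I*√2 ≈ 1.4142*I)
d(g) = I*√2
a(n) = 0 (a(n) = (n + 0)*(4 - 4) = n*0 = 0)
(-1*15 + d(-12))*a(-10) = (-1*15 + I*√2)*0 = (-15 + I*√2)*0 = 0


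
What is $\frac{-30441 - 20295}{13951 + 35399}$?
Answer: $- \frac{1208}{1175} \approx -1.0281$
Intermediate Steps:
$\frac{-30441 - 20295}{13951 + 35399} = - \frac{50736}{49350} = \left(-50736\right) \frac{1}{49350} = - \frac{1208}{1175}$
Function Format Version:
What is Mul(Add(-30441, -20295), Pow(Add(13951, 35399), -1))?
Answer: Rational(-1208, 1175) ≈ -1.0281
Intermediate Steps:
Mul(Add(-30441, -20295), Pow(Add(13951, 35399), -1)) = Mul(-50736, Pow(49350, -1)) = Mul(-50736, Rational(1, 49350)) = Rational(-1208, 1175)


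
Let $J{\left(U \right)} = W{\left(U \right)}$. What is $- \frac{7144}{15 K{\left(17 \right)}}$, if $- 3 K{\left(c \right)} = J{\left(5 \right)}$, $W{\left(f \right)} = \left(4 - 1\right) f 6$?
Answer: $\frac{3572}{225} \approx 15.876$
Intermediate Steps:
$W{\left(f \right)} = 18 f$ ($W{\left(f \right)} = 3 f 6 = 18 f$)
$J{\left(U \right)} = 18 U$
$K{\left(c \right)} = -30$ ($K{\left(c \right)} = - \frac{18 \cdot 5}{3} = \left(- \frac{1}{3}\right) 90 = -30$)
$- \frac{7144}{15 K{\left(17 \right)}} = - \frac{7144}{15 \left(-30\right)} = - \frac{7144}{-450} = \left(-7144\right) \left(- \frac{1}{450}\right) = \frac{3572}{225}$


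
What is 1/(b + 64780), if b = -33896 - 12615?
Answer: 1/18269 ≈ 5.4738e-5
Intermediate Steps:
b = -46511
1/(b + 64780) = 1/(-46511 + 64780) = 1/18269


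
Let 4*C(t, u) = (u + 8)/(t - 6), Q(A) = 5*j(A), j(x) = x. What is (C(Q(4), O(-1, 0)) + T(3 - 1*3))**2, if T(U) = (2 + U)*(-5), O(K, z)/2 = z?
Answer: 4761/49 ≈ 97.163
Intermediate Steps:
O(K, z) = 2*z
Q(A) = 5*A
C(t, u) = (8 + u)/(4*(-6 + t)) (C(t, u) = ((u + 8)/(t - 6))/4 = ((8 + u)/(-6 + t))/4 = (8 + u)/(4*(-6 + t)))
T(U) = -10 - 5*U
(C(Q(4), O(-1, 0)) + T(3 - 1*3))**2 = ((8 + 2*0)/(4*(-6 + 5*4)) + (-10 - 5*(3 - 1*3)))**2 = ((8 + 0)/(4*(-6 + 20)) + (-10 - 5*(3 - 3)))**2 = ((1/4)*8/14 + (-10 - 5*0))**2 = ((1/4)*(1/14)*8 + (-10 + 0))**2 = (1/7 - 10)**2 = (-69/7)**2 = 4761/49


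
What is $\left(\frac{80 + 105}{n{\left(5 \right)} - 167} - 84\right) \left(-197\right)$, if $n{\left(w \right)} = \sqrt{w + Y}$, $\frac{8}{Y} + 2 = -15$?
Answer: $\frac{7947815083}{474036} + \frac{36445 \sqrt{1309}}{474036} \approx 16769.0$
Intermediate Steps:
$Y = - \frac{8}{17}$ ($Y = \frac{8}{-2 - 15} = \frac{8}{-17} = 8 \left(- \frac{1}{17}\right) = - \frac{8}{17} \approx -0.47059$)
$n{\left(w \right)} = \sqrt{- \frac{8}{17} + w}$ ($n{\left(w \right)} = \sqrt{w - \frac{8}{17}} = \sqrt{- \frac{8}{17} + w}$)
$\left(\frac{80 + 105}{n{\left(5 \right)} - 167} - 84\right) \left(-197\right) = \left(\frac{80 + 105}{\frac{\sqrt{-136 + 289 \cdot 5}}{17} - 167} - 84\right) \left(-197\right) = \left(\frac{185}{\frac{\sqrt{-136 + 1445}}{17} - 167} - 84\right) \left(-197\right) = \left(\frac{185}{\frac{\sqrt{1309}}{17} - 167} - 84\right) \left(-197\right) = \left(\frac{185}{-167 + \frac{\sqrt{1309}}{17}} - 84\right) \left(-197\right) = \left(-84 + \frac{185}{-167 + \frac{\sqrt{1309}}{17}}\right) \left(-197\right) = 16548 - \frac{36445}{-167 + \frac{\sqrt{1309}}{17}}$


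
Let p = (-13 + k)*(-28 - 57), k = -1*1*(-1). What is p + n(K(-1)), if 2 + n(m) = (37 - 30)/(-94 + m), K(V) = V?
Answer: 96703/95 ≈ 1017.9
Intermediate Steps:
n(m) = -2 + 7/(-94 + m) (n(m) = -2 + (37 - 30)/(-94 + m) = -2 + 7/(-94 + m))
k = 1 (k = -1*(-1) = 1)
p = 1020 (p = (-13 + 1)*(-28 - 57) = -12*(-85) = 1020)
p + n(K(-1)) = 1020 + (195 - 2*(-1))/(-94 - 1) = 1020 + (195 + 2)/(-95) = 1020 - 1/95*197 = 1020 - 197/95 = 96703/95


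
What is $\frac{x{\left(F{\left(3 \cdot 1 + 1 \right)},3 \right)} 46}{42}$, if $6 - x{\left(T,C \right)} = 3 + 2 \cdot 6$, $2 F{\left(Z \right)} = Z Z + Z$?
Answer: $- \frac{69}{7} \approx -9.8571$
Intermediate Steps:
$F{\left(Z \right)} = \frac{Z}{2} + \frac{Z^{2}}{2}$ ($F{\left(Z \right)} = \frac{Z Z + Z}{2} = \frac{Z^{2} + Z}{2} = \frac{Z + Z^{2}}{2} = \frac{Z}{2} + \frac{Z^{2}}{2}$)
$x{\left(T,C \right)} = -9$ ($x{\left(T,C \right)} = 6 - \left(3 + 2 \cdot 6\right) = 6 - \left(3 + 12\right) = 6 - 15 = -9$)
$\frac{x{\left(F{\left(3 \cdot 1 + 1 \right)},3 \right)} 46}{42} = \frac{\left(-9\right) 46}{42} = \left(-414\right) \frac{1}{42} = - \frac{69}{7}$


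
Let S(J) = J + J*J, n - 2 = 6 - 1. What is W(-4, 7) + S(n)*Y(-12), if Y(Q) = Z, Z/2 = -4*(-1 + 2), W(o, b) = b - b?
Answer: -448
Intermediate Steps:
W(o, b) = 0
Z = -8 (Z = 2*(-4*(-1 + 2)) = 2*(-4*1) = 2*(-4) = -8)
n = 7 (n = 2 + (6 - 1) = 2 + 5 = 7)
S(J) = J + J²
Y(Q) = -8
W(-4, 7) + S(n)*Y(-12) = 0 + (7*(1 + 7))*(-8) = 0 + (7*8)*(-8) = 0 + 56*(-8) = 0 - 448 = -448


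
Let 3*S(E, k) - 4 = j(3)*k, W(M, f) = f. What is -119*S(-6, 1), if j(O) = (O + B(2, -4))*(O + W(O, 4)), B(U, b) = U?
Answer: -1547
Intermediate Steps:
j(O) = (2 + O)*(4 + O) (j(O) = (O + 2)*(O + 4) = (2 + O)*(4 + O))
S(E, k) = 4/3 + 35*k/3 (S(E, k) = 4/3 + ((8 + 3² + 6*3)*k)/3 = 4/3 + ((8 + 9 + 18)*k)/3 = 4/3 + (35*k)/3 = 4/3 + 35*k/3)
-119*S(-6, 1) = -119*(4/3 + (35/3)*1) = -119*(4/3 + 35/3) = -119*13 = -1547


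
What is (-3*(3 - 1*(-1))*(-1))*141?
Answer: 1692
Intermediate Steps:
(-3*(3 - 1*(-1))*(-1))*141 = (-3*(3 + 1)*(-1))*141 = (-3*4*(-1))*141 = -12*(-1)*141 = 12*141 = 1692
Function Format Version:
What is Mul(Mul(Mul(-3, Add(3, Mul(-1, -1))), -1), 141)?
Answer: 1692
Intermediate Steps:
Mul(Mul(Mul(-3, Add(3, Mul(-1, -1))), -1), 141) = Mul(Mul(Mul(-3, Add(3, 1)), -1), 141) = Mul(Mul(Mul(-3, 4), -1), 141) = Mul(Mul(-12, -1), 141) = Mul(12, 141) = 1692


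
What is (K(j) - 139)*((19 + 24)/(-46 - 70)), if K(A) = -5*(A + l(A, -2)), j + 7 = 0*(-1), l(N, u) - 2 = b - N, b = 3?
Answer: 1763/29 ≈ 60.793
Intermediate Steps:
l(N, u) = 5 - N (l(N, u) = 2 + (3 - N) = 5 - N)
j = -7 (j = -7 + 0*(-1) = -7 + 0 = -7)
K(A) = -25 (K(A) = -5*(A + (5 - A)) = -5*5 = -25)
(K(j) - 139)*((19 + 24)/(-46 - 70)) = (-25 - 139)*((19 + 24)/(-46 - 70)) = -7052/(-116) = -7052*(-1)/116 = -164*(-43/116) = 1763/29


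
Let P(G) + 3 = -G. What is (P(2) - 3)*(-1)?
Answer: 8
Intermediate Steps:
P(G) = -3 - G
(P(2) - 3)*(-1) = ((-3 - 1*2) - 3)*(-1) = ((-3 - 2) - 3)*(-1) = (-5 - 3)*(-1) = -8*(-1) = 8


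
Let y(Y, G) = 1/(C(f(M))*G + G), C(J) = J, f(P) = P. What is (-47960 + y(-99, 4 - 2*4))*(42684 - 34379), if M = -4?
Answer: -4779685295/12 ≈ -3.9831e+8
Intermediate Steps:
y(Y, G) = -1/(3*G) (y(Y, G) = 1/(-4*G + G) = 1/(-3*G) = -1/(3*G))
(-47960 + y(-99, 4 - 2*4))*(42684 - 34379) = (-47960 - 1/(3*(4 - 2*4)))*(42684 - 34379) = (-47960 - 1/(3*(4 - 8)))*8305 = (-47960 - ⅓/(-4))*8305 = (-47960 - ⅓*(-¼))*8305 = (-47960 + 1/12)*8305 = -575519/12*8305 = -4779685295/12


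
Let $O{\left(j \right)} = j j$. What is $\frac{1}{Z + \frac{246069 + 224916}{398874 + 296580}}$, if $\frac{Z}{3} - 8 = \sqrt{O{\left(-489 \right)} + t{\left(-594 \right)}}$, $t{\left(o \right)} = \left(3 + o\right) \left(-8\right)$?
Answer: $- \frac{1326144309886}{117906371262847355} + \frac{161218755372 \sqrt{243849}}{117906371262847355} \approx 0.00066396$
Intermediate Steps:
$O{\left(j \right)} = j^{2}$
$t{\left(o \right)} = -24 - 8 o$
$Z = 24 + 3 \sqrt{243849}$ ($Z = 24 + 3 \sqrt{\left(-489\right)^{2} - -4728} = 24 + 3 \sqrt{239121 + \left(-24 + 4752\right)} = 24 + 3 \sqrt{239121 + 4728} = 24 + 3 \sqrt{243849} \approx 1505.4$)
$\frac{1}{Z + \frac{246069 + 224916}{398874 + 296580}} = \frac{1}{\left(24 + 3 \sqrt{243849}\right) + \frac{246069 + 224916}{398874 + 296580}} = \frac{1}{\left(24 + 3 \sqrt{243849}\right) + \frac{470985}{695454}} = \frac{1}{\left(24 + 3 \sqrt{243849}\right) + 470985 \cdot \frac{1}{695454}} = \frac{1}{\left(24 + 3 \sqrt{243849}\right) + \frac{156995}{231818}} = \frac{1}{\frac{5720627}{231818} + 3 \sqrt{243849}}$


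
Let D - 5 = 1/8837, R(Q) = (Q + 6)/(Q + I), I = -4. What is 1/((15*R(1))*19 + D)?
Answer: -8837/5832419 ≈ -0.0015152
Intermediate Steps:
R(Q) = (6 + Q)/(-4 + Q) (R(Q) = (Q + 6)/(Q - 4) = (6 + Q)/(-4 + Q))
D = 44186/8837 (D = 5 + 1/8837 = 44186/8837 ≈ 5.0001)
1/((15*R(1))*19 + D) = 1/((15*((6 + 1)/(-4 + 1)))*19 + 44186/8837) = 1/((15*(7/(-3)))*19 + 44186/8837) = 1/((15*(-⅓*7))*19 + 44186/8837) = 1/((15*(-7/3))*19 + 44186/8837) = 1/(-35*19 + 44186/8837) = 1/(-665 + 44186/8837) = 1/(-5832419/8837) = -8837/5832419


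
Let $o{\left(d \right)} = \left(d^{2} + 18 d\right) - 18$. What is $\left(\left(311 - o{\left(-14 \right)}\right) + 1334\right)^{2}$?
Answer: $2954961$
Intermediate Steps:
$o{\left(d \right)} = -18 + d^{2} + 18 d$
$\left(\left(311 - o{\left(-14 \right)}\right) + 1334\right)^{2} = \left(\left(311 - \left(-18 + \left(-14\right)^{2} + 18 \left(-14\right)\right)\right) + 1334\right)^{2} = \left(\left(311 - \left(-18 + 196 - 252\right)\right) + 1334\right)^{2} = \left(\left(311 - -74\right) + 1334\right)^{2} = \left(\left(311 + 74\right) + 1334\right)^{2} = \left(385 + 1334\right)^{2} = 1719^{2} = 2954961$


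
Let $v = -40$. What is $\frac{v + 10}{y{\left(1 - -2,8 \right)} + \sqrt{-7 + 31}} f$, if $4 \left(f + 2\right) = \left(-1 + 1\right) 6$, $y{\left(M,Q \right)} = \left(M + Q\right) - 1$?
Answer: $\frac{150}{19} - \frac{30 \sqrt{6}}{19} \approx 4.0271$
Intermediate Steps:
$y{\left(M,Q \right)} = -1 + M + Q$
$f = -2$ ($f = -2 + \frac{\left(-1 + 1\right) 6}{4} = -2 + \frac{0 \cdot 6}{4} = -2 + \frac{1}{4} \cdot 0 = -2 + 0 = -2$)
$\frac{v + 10}{y{\left(1 - -2,8 \right)} + \sqrt{-7 + 31}} f = \frac{-40 + 10}{\left(-1 + \left(1 - -2\right) + 8\right) + \sqrt{-7 + 31}} \left(-2\right) = - \frac{30}{\left(-1 + \left(1 + 2\right) + 8\right) + \sqrt{24}} \left(-2\right) = - \frac{30}{\left(-1 + 3 + 8\right) + 2 \sqrt{6}} \left(-2\right) = - \frac{30}{10 + 2 \sqrt{6}} \left(-2\right) = \frac{60}{10 + 2 \sqrt{6}}$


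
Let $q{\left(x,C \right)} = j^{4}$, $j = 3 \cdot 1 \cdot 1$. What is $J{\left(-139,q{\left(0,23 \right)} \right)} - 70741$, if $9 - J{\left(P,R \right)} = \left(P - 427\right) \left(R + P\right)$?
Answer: $-103560$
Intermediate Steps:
$j = 3$ ($j = 3 \cdot 1 = 3$)
$q{\left(x,C \right)} = 81$ ($q{\left(x,C \right)} = 3^{4} = 81$)
$J{\left(P,R \right)} = 9 - \left(-427 + P\right) \left(P + R\right)$ ($J{\left(P,R \right)} = 9 - \left(P - 427\right) \left(R + P\right) = 9 - \left(-427 + P\right) \left(P + R\right)$)
$J{\left(-139,q{\left(0,23 \right)} \right)} - 70741 = \left(9 - \left(-139\right)^{2} + 427 \left(-139\right) + 427 \cdot 81 - \left(-139\right) 81\right) - 70741 = \left(9 - 19321 - 59353 + 34587 + 11259\right) - 70741 = -32819 - 70741 = -103560$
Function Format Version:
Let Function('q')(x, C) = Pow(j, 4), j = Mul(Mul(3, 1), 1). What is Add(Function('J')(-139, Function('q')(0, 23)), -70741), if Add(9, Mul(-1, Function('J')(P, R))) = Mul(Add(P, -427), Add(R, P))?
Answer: -103560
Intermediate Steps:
j = 3 (j = Mul(3, 1) = 3)
Function('q')(x, C) = 81 (Function('q')(x, C) = Pow(3, 4) = 81)
Function('J')(P, R) = Add(9, Mul(-1, Add(-427, P), Add(P, R))) (Function('J')(P, R) = Add(9, Mul(-1, Mul(Add(P, -427), Add(R, P)))) = Add(9, Mul(-1, Mul(Add(-427, P), Add(P, R)))) = Add(9, Mul(-1, Add(-427, P), Add(P, R))))
Add(Function('J')(-139, Function('q')(0, 23)), -70741) = Add(Add(9, Mul(-1, Pow(-139, 2)), Mul(427, -139), Mul(427, 81), Mul(-1, -139, 81)), -70741) = Add(Add(9, Mul(-1, 19321), -59353, 34587, 11259), -70741) = Add(Add(9, -19321, -59353, 34587, 11259), -70741) = Add(-32819, -70741) = -103560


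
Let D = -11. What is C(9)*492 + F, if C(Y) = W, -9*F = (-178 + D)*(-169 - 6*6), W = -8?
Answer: -8241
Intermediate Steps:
F = -4305 (F = -(-178 - 11)*(-169 - 6*6)/9 = -(-21)*(-169 - 36) = -(-21)*(-205) = -⅑*38745 = -4305)
C(Y) = -8
C(9)*492 + F = -8*492 - 4305 = -3936 - 4305 = -8241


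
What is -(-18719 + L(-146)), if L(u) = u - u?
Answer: 18719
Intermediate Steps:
L(u) = 0
-(-18719 + L(-146)) = -(-18719 + 0) = -1*(-18719) = 18719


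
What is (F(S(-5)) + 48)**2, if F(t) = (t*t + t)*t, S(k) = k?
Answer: 2704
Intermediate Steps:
F(t) = t*(t + t**2) (F(t) = (t**2 + t)*t = (t + t**2)*t = t*(t + t**2))
(F(S(-5)) + 48)**2 = ((-5)**2*(1 - 5) + 48)**2 = (25*(-4) + 48)**2 = (-100 + 48)**2 = (-52)**2 = 2704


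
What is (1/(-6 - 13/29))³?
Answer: -24389/6539203 ≈ -0.0037297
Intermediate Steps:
(1/(-6 - 13/29))³ = (1/(-187/29))³ = (-29/187)³ = -24389/6539203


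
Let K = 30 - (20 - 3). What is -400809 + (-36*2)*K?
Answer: -401745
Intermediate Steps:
K = 13 (K = 30 - 1*17 = 30 - 17 = 13)
-400809 + (-36*2)*K = -400809 - 36*2*13 = -400809 - 72*13 = -400809 - 936 = -401745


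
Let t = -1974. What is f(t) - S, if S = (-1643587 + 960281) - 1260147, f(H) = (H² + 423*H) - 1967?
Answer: 5003160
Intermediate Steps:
f(H) = -1967 + H² + 423*H
S = -1943453 (S = -683306 - 1260147 = -1943453)
f(t) - S = (-1967 + (-1974)² + 423*(-1974)) - 1*(-1943453) = (-1967 + 3896676 - 835002) + 1943453 = 3059707 + 1943453 = 5003160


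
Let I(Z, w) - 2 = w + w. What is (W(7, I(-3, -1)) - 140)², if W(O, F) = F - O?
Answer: 21609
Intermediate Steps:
I(Z, w) = 2 + 2*w (I(Z, w) = 2 + (w + w) = 2 + 2*w)
(W(7, I(-3, -1)) - 140)² = (((2 + 2*(-1)) - 1*7) - 140)² = (((2 - 2) - 7) - 140)² = ((0 - 7) - 140)² = (-7 - 140)² = (-147)² = 21609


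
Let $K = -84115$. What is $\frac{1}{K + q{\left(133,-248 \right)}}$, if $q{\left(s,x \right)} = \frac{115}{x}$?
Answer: $- \frac{248}{20860635} \approx -1.1888 \cdot 10^{-5}$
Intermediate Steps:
$\frac{1}{K + q{\left(133,-248 \right)}} = \frac{1}{-84115 + \frac{115}{-248}} = \frac{1}{-84115 + 115 \left(- \frac{1}{248}\right)} = \frac{1}{-84115 - \frac{115}{248}} = \frac{1}{- \frac{20860635}{248}} = - \frac{248}{20860635}$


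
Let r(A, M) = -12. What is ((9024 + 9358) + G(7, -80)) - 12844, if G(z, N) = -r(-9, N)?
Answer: 5550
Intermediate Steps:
G(z, N) = 12 (G(z, N) = -1*(-12) = 12)
((9024 + 9358) + G(7, -80)) - 12844 = ((9024 + 9358) + 12) - 12844 = (18382 + 12) - 12844 = 18394 - 12844 = 5550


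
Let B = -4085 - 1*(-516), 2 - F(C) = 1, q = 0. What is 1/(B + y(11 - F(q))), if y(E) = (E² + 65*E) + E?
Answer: -1/2809 ≈ -0.00035600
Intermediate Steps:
F(C) = 1 (F(C) = 2 - 1*1 = 2 - 1 = 1)
y(E) = E² + 66*E
B = -3569 (B = -4085 + 516 = -3569)
1/(B + y(11 - F(q))) = 1/(-3569 + (11 - 1*1)*(66 + (11 - 1*1))) = 1/(-3569 + (11 - 1)*(66 + (11 - 1))) = 1/(-3569 + 10*(66 + 10)) = 1/(-3569 + 10*76) = 1/(-3569 + 760) = 1/(-2809) = -1/2809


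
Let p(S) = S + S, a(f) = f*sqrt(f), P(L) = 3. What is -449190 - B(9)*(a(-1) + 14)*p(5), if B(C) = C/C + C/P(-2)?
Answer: -449750 + 40*I ≈ -4.4975e+5 + 40.0*I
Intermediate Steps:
a(f) = f**(3/2)
B(C) = 1 + C/3 (B(C) = C/C + C/3 = 1 + C*(1/3) = 1 + C/3)
p(S) = 2*S
-449190 - B(9)*(a(-1) + 14)*p(5) = -449190 - (1 + (1/3)*9)*((-1)**(3/2) + 14)*2*5 = -449190 - (1 + 3)*(-I + 14)*10 = -449190 - 4*(14 - I)*10 = -449190 - (56 - 4*I)*10 = -449190 - (560 - 40*I) = -449190 + (-560 + 40*I) = -449750 + 40*I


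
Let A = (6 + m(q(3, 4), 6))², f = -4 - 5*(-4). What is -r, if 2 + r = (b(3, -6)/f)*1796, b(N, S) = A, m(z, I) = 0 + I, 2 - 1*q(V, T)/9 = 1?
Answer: -16162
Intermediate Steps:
f = 16 (f = -4 + 20 = 16)
q(V, T) = 9 (q(V, T) = 18 - 9*1 = 18 - 9 = 9)
m(z, I) = I
A = 144 (A = (6 + 6)² = 12² = 144)
b(N, S) = 144
r = 16162 (r = -2 + (144/16)*1796 = -2 + (144*(1/16))*1796 = -2 + 9*1796 = -2 + 16164 = 16162)
-r = -1*16162 = -16162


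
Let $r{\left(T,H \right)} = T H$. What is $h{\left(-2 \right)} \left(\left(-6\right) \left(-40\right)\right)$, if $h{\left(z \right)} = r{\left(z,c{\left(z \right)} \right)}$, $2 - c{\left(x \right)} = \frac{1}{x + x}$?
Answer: $-1080$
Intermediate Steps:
$c{\left(x \right)} = 2 - \frac{1}{2 x}$ ($c{\left(x \right)} = 2 - \frac{1}{x + x} = 2 - \frac{1}{2 x}$)
$r{\left(T,H \right)} = H T$
$h{\left(z \right)} = z \left(2 - \frac{1}{2 z}\right)$ ($h{\left(z \right)} = \left(2 - \frac{1}{2 z}\right) z = z \left(2 - \frac{1}{2 z}\right)$)
$h{\left(-2 \right)} \left(\left(-6\right) \left(-40\right)\right) = \left(- \frac{1}{2} + 2 \left(-2\right)\right) \left(\left(-6\right) \left(-40\right)\right) = \left(- \frac{1}{2} - 4\right) 240 = \left(- \frac{9}{2}\right) 240 = -1080$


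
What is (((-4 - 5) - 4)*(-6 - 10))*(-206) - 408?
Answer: -43256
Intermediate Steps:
(((-4 - 5) - 4)*(-6 - 10))*(-206) - 408 = ((-9 - 4)*(-16))*(-206) - 408 = -13*(-16)*(-206) - 408 = 208*(-206) - 408 = -42848 - 408 = -43256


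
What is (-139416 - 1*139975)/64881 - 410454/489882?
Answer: -27249881306/5297339007 ≈ -5.1441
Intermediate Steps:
(-139416 - 1*139975)/64881 - 410454/489882 = (-139416 - 139975)*(1/64881) - 410454*1/489882 = -279391*1/64881 - 68409/81647 = -279391/64881 - 68409/81647 = -27249881306/5297339007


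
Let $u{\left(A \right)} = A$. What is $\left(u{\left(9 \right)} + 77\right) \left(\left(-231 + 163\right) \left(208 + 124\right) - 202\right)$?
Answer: $-1958908$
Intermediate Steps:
$\left(u{\left(9 \right)} + 77\right) \left(\left(-231 + 163\right) \left(208 + 124\right) - 202\right) = \left(9 + 77\right) \left(\left(-231 + 163\right) \left(208 + 124\right) - 202\right) = 86 \left(\left(-68\right) 332 - 202\right) = 86 \left(-22576 - 202\right) = 86 \left(-22778\right) = -1958908$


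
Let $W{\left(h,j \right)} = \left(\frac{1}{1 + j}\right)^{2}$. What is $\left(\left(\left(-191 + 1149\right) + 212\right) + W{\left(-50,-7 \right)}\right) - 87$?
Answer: $\frac{38989}{36} \approx 1083.0$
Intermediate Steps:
$W{\left(h,j \right)} = \frac{1}{\left(1 + j\right)^{2}}$
$\left(\left(\left(-191 + 1149\right) + 212\right) + W{\left(-50,-7 \right)}\right) - 87 = \left(\left(\left(-191 + 1149\right) + 212\right) + \frac{1}{\left(1 - 7\right)^{2}}\right) - 87 = \left(\left(958 + 212\right) + \frac{1}{36}\right) - 87 = \left(1170 + \frac{1}{36}\right) - 87 = \frac{42121}{36} - 87 = \frac{38989}{36}$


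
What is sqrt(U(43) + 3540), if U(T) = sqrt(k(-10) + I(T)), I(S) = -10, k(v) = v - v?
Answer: sqrt(3540 + I*sqrt(10)) ≈ 59.498 + 0.0266*I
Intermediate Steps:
k(v) = 0
U(T) = I*sqrt(10) (U(T) = sqrt(0 - 10) = sqrt(-10) = I*sqrt(10))
sqrt(U(43) + 3540) = sqrt(I*sqrt(10) + 3540) = sqrt(3540 + I*sqrt(10))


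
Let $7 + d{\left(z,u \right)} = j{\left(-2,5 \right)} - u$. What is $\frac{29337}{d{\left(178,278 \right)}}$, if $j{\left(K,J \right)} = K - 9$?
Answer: $- \frac{29337}{296} \approx -99.111$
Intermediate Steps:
$j{\left(K,J \right)} = -9 + K$
$d{\left(z,u \right)} = -18 - u$ ($d{\left(z,u \right)} = -7 - \left(11 + u\right) = -18 - u$)
$\frac{29337}{d{\left(178,278 \right)}} = \frac{29337}{-18 - 278} = \frac{29337}{-296} = 29337 \left(- \frac{1}{296}\right) = - \frac{29337}{296}$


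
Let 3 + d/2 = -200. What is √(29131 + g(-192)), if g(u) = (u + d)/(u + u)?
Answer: √16780353/24 ≈ 170.68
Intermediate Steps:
d = -406 (d = -6 + 2*(-200) = -6 - 400 = -406)
g(u) = (-406 + u)/(2*u) (g(u) = (u - 406)/(u + u) = (-406 + u)/((2*u)) = (-406 + u)*(1/(2*u)) = (-406 + u)/(2*u))
√(29131 + g(-192)) = √(29131 + (½)*(-406 - 192)/(-192)) = √(29131 + (½)*(-1/192)*(-598)) = √(29131 + 299/192) = √(5593451/192) = √16780353/24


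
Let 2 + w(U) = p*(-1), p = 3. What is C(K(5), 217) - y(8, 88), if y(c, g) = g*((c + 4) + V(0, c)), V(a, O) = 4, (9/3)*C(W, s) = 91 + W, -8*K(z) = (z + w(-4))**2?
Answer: -4133/3 ≈ -1377.7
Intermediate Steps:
w(U) = -5 (w(U) = -2 + 3*(-1) = -2 - 3 = -5)
K(z) = -(-5 + z)**2/8 (K(z) = -(z - 5)**2/8 = -(-5 + z)**2/8)
C(W, s) = 91/3 + W/3 (C(W, s) = (91 + W)/3 = 91/3 + W/3)
y(c, g) = g*(8 + c) (y(c, g) = g*((c + 4) + 4) = g*((4 + c) + 4) = g*(8 + c))
C(K(5), 217) - y(8, 88) = (91/3 + (-(-5 + 5)**2/8)/3) - 88*(8 + 8) = (91/3 + (-1/8*0**2)/3) - 88*16 = (91/3 + (-1/8*0)/3) - 1*1408 = (91/3 + (1/3)*0) - 1408 = (91/3 + 0) - 1408 = 91/3 - 1408 = -4133/3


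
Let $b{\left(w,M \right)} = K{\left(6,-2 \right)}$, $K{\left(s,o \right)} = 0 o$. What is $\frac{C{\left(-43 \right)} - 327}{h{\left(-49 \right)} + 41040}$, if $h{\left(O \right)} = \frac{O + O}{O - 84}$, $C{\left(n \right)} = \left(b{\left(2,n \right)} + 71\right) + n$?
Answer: $- \frac{5681}{779774} \approx -0.0072854$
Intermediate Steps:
$K{\left(s,o \right)} = 0$
$b{\left(w,M \right)} = 0$
$C{\left(n \right)} = 71 + n$ ($C{\left(n \right)} = \left(0 + 71\right) + n = 71 + n$)
$h{\left(O \right)} = \frac{2 O}{-84 + O}$
$\frac{C{\left(-43 \right)} - 327}{h{\left(-49 \right)} + 41040} = \frac{\left(71 - 43\right) - 327}{2 \left(-49\right) \frac{1}{-84 - 49} + 41040} = \frac{28 - 327}{2 \left(-49\right) \frac{1}{-133} + 41040} = - \frac{299}{2 \left(-49\right) \left(- \frac{1}{133}\right) + 41040} = - \frac{299}{\frac{14}{19} + 41040} = - \frac{299}{\frac{779774}{19}} = \left(-299\right) \frac{19}{779774} = - \frac{5681}{779774}$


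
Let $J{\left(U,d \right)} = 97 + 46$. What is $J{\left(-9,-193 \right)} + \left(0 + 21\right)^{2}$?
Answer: $584$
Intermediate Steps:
$J{\left(U,d \right)} = 143$
$J{\left(-9,-193 \right)} + \left(0 + 21\right)^{2} = 143 + \left(0 + 21\right)^{2} = 143 + 21^{2} = 143 + 441 = 584$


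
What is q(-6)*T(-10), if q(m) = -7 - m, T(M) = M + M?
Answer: 20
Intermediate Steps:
T(M) = 2*M
q(-6)*T(-10) = (-7 - 1*(-6))*(2*(-10)) = (-7 + 6)*(-20) = -1*(-20) = 20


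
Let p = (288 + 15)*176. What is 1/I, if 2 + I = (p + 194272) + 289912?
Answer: 1/537510 ≈ 1.8604e-6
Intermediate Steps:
p = 53328 (p = 303*176 = 53328)
I = 537510 (I = -2 + ((53328 + 194272) + 289912) = -2 + (247600 + 289912) = -2 + 537512 = 537510)
1/I = 1/537510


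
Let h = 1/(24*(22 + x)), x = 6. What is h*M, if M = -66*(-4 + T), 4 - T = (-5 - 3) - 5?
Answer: -143/112 ≈ -1.2768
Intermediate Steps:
T = 17 (T = 4 - ((-5 - 3) - 5) = 4 - (-8 - 5) = 4 - 1*(-13) = 4 + 13 = 17)
M = -858 (M = -66*(-4 + 17) = -66*13 = -11*78 = -858)
h = 1/672 (h = 1/(24*(22 + 6)) = 1/(24*28) = 1/672 ≈ 0.0014881)
h*M = (1/672)*(-858) = -143/112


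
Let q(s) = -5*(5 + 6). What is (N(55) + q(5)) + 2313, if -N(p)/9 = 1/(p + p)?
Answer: 248371/110 ≈ 2257.9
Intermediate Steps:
N(p) = -9/(2*p) (N(p) = -9/(p + p) = -9*1/(2*p) = -9/(2*p))
q(s) = -55 (q(s) = -5*11 = -55)
(N(55) + q(5)) + 2313 = (-9/2/55 - 55) + 2313 = (-9/2*1/55 - 55) + 2313 = (-9/110 - 55) + 2313 = -6059/110 + 2313 = 248371/110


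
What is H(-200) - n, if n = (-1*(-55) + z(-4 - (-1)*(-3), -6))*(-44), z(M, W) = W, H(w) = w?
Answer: 1956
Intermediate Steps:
n = -2156 (n = (-1*(-55) - 6)*(-44) = (55 - 6)*(-44) = 49*(-44) = -2156)
H(-200) - n = -200 - 1*(-2156) = -200 + 2156 = 1956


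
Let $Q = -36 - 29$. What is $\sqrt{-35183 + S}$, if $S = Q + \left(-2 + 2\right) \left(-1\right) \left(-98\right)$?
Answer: $4 i \sqrt{2203} \approx 187.74 i$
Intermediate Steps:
$Q = -65$
$S = -65$ ($S = -65 + \left(-2 + 2\right) \left(-1\right) \left(-98\right) = -65 + 0 \left(-1\right) \left(-98\right) = -65 + 0 \left(-98\right) = -65 + 0 = -65$)
$\sqrt{-35183 + S} = \sqrt{-35183 - 65} = \sqrt{-35248} = 4 i \sqrt{2203}$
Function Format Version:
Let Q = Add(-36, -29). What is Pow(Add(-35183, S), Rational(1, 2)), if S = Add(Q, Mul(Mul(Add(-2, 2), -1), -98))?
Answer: Mul(4, I, Pow(2203, Rational(1, 2))) ≈ Mul(187.74, I)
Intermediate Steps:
Q = -65
S = -65 (S = Add(-65, Mul(Mul(Add(-2, 2), -1), -98)) = Add(-65, Mul(Mul(0, -1), -98)) = Add(-65, Mul(0, -98)) = Add(-65, 0) = -65)
Pow(Add(-35183, S), Rational(1, 2)) = Pow(Add(-35183, -65), Rational(1, 2)) = Pow(-35248, Rational(1, 2)) = Mul(4, I, Pow(2203, Rational(1, 2)))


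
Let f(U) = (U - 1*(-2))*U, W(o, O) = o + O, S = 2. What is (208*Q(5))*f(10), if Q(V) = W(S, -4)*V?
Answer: -249600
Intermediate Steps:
W(o, O) = O + o
f(U) = U*(2 + U) (f(U) = (U + 2)*U = (2 + U)*U = U*(2 + U))
Q(V) = -2*V (Q(V) = (-4 + 2)*V = -2*V)
(208*Q(5))*f(10) = (208*(-2*5))*(10*(2 + 10)) = (208*(-10))*(10*12) = -2080*120 = -249600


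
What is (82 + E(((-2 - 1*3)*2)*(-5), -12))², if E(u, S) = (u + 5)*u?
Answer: 8020224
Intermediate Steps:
E(u, S) = u*(5 + u) (E(u, S) = (5 + u)*u = u*(5 + u))
(82 + E(((-2 - 1*3)*2)*(-5), -12))² = (82 + (((-2 - 1*3)*2)*(-5))*(5 + ((-2 - 1*3)*2)*(-5)))² = (82 + (((-2 - 3)*2)*(-5))*(5 + ((-2 - 3)*2)*(-5)))² = (82 + (-5*2*(-5))*(5 - 5*2*(-5)))² = (82 + (-10*(-5))*(5 - 10*(-5)))² = (82 + 50*(5 + 50))² = (82 + 50*55)² = (82 + 2750)² = 2832² = 8020224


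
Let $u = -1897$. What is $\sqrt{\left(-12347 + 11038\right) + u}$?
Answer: $i \sqrt{3206} \approx 56.622 i$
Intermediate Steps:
$\sqrt{\left(-12347 + 11038\right) + u} = \sqrt{\left(-12347 + 11038\right) - 1897} = \sqrt{-1309 - 1897} = \sqrt{-3206} = i \sqrt{3206}$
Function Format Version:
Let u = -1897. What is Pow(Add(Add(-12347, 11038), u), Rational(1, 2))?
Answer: Mul(I, Pow(3206, Rational(1, 2))) ≈ Mul(56.622, I)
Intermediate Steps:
Pow(Add(Add(-12347, 11038), u), Rational(1, 2)) = Pow(Add(Add(-12347, 11038), -1897), Rational(1, 2)) = Pow(Add(-1309, -1897), Rational(1, 2)) = Pow(-3206, Rational(1, 2)) = Mul(I, Pow(3206, Rational(1, 2)))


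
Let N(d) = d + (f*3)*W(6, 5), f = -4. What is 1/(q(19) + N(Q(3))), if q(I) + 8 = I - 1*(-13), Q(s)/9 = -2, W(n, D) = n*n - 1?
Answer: -1/414 ≈ -0.0024155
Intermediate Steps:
W(n, D) = -1 + n² (W(n, D) = n² - 1 = -1 + n²)
Q(s) = -18 (Q(s) = 9*(-2) = -18)
q(I) = 5 + I (q(I) = -8 + (I - 1*(-13)) = -8 + (I + 13) = -8 + (13 + I) = 5 + I)
N(d) = -420 + d (N(d) = d + (-4*3)*(-1 + 6²) = d - 12*(-1 + 36) = d - 12*35 = d - 420 = -420 + d)
1/(q(19) + N(Q(3))) = 1/((5 + 19) + (-420 - 18)) = 1/(24 - 438) = 1/(-414) = -1/414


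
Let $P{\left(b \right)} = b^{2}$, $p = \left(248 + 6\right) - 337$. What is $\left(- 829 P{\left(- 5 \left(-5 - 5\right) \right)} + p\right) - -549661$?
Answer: $-1522922$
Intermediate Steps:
$p = -83$ ($p = 254 - 337 = -83$)
$\left(- 829 P{\left(- 5 \left(-5 - 5\right) \right)} + p\right) - -549661 = \left(- 829 \left(- 5 \left(-5 - 5\right)\right)^{2} - 83\right) - -549661 = \left(- 829 \left(\left(-5\right) \left(-10\right)\right)^{2} - 83\right) + 549661 = \left(- 829 \cdot 50^{2} - 83\right) + 549661 = \left(\left(-829\right) 2500 - 83\right) + 549661 = \left(-2072500 - 83\right) + 549661 = -2072583 + 549661 = -1522922$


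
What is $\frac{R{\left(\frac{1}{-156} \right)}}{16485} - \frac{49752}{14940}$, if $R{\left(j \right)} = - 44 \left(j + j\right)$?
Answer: $- \frac{35539976}{10672389} \approx -3.3301$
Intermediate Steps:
$R{\left(j \right)} = - 88 j$ ($R{\left(j \right)} = - 44 \cdot 2 j = - 88 j$)
$\frac{R{\left(\frac{1}{-156} \right)}}{16485} - \frac{49752}{14940} = \frac{\left(-88\right) \frac{1}{-156}}{16485} - \frac{49752}{14940} = \left(-88\right) \left(- \frac{1}{156}\right) \frac{1}{16485} - \frac{1382}{415} = \frac{22}{39} \cdot \frac{1}{16485} - \frac{1382}{415} = \frac{22}{642915} - \frac{1382}{415} = - \frac{35539976}{10672389}$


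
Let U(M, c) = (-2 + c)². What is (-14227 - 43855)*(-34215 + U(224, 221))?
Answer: -798395172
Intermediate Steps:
(-14227 - 43855)*(-34215 + U(224, 221)) = (-14227 - 43855)*(-34215 + (-2 + 221)²) = -58082*(-34215 + 219²) = -58082*(-34215 + 47961) = -58082*13746 = -798395172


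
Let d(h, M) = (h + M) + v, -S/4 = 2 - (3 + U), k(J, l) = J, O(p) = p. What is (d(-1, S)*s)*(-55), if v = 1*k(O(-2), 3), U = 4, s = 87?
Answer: -81345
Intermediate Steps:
S = 20 (S = -4*(2 - (3 + 4)) = -4*(2 - 1*7) = -4*(2 - 7) = -4*(-5) = 20)
v = -2 (v = 1*(-2) = -2)
d(h, M) = -2 + M + h (d(h, M) = (h + M) - 2 = (M + h) - 2 = -2 + M + h)
(d(-1, S)*s)*(-55) = ((-2 + 20 - 1)*87)*(-55) = (17*87)*(-55) = 1479*(-55) = -81345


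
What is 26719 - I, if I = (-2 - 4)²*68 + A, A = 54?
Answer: 24217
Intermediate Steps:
I = 2502 (I = (-2 - 4)²*68 + 54 = (-6)²*68 + 54 = 36*68 + 54 = 2448 + 54 = 2502)
26719 - I = 26719 - 1*2502 = 26719 - 2502 = 24217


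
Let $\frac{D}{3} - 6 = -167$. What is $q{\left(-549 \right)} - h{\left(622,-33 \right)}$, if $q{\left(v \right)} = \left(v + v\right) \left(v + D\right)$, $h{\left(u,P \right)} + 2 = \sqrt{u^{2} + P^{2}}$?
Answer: $1133138 - \sqrt{387973} \approx 1.1325 \cdot 10^{6}$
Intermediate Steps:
$D = -483$ ($D = 18 + 3 \left(-167\right) = 18 - 501 = -483$)
$h{\left(u,P \right)} = -2 + \sqrt{P^{2} + u^{2}}$ ($h{\left(u,P \right)} = -2 + \sqrt{u^{2} + P^{2}} = -2 + \sqrt{P^{2} + u^{2}}$)
$q{\left(v \right)} = 2 v \left(-483 + v\right)$ ($q{\left(v \right)} = \left(v + v\right) \left(v - 483\right) = 2 v \left(-483 + v\right)$)
$q{\left(-549 \right)} - h{\left(622,-33 \right)} = 2 \left(-549\right) \left(-483 - 549\right) - \left(-2 + \sqrt{\left(-33\right)^{2} + 622^{2}}\right) = 2 \left(-549\right) \left(-1032\right) - \left(-2 + \sqrt{1089 + 386884}\right) = 1133136 - \left(-2 + \sqrt{387973}\right) = 1133136 + \left(2 - \sqrt{387973}\right) = 1133138 - \sqrt{387973}$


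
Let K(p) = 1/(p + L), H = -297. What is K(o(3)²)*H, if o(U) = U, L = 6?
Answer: -99/5 ≈ -19.800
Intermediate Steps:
K(p) = 1/(6 + p) (K(p) = 1/(p + 6) = 1/(6 + p))
K(o(3)²)*H = -297/(6 + 3²) = -297/(6 + 9) = -297/15 = (1/15)*(-297) = -99/5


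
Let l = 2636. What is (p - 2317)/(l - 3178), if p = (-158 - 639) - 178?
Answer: 1646/271 ≈ 6.0738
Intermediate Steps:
p = -975 (p = -797 - 178 = -975)
(p - 2317)/(l - 3178) = (-975 - 2317)/(2636 - 3178) = -3292/(-542) = -3292*(-1/542) = 1646/271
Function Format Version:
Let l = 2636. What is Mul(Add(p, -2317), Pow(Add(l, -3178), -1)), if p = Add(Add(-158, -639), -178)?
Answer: Rational(1646, 271) ≈ 6.0738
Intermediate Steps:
p = -975 (p = Add(-797, -178) = -975)
Mul(Add(p, -2317), Pow(Add(l, -3178), -1)) = Mul(Add(-975, -2317), Pow(Add(2636, -3178), -1)) = Mul(-3292, Pow(-542, -1)) = Mul(-3292, Rational(-1, 542)) = Rational(1646, 271)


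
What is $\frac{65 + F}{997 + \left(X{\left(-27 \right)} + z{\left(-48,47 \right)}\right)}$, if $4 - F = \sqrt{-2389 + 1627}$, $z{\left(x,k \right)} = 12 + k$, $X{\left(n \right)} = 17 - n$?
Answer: $\frac{69}{1100} - \frac{i \sqrt{762}}{1100} \approx 0.062727 - 0.025095 i$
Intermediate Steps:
$F = 4 - i \sqrt{762}$ ($F = 4 - \sqrt{-2389 + 1627} = 4 - \sqrt{-762} = 4 - i \sqrt{762} \approx 4.0 - 27.604 i$)
$\frac{65 + F}{997 + \left(X{\left(-27 \right)} + z{\left(-48,47 \right)}\right)} = \frac{65 + \left(4 - i \sqrt{762}\right)}{997 + \left(\left(17 - -27\right) + \left(12 + 47\right)\right)} = \frac{69 - i \sqrt{762}}{997 + \left(\left(17 + 27\right) + 59\right)} = \frac{69 - i \sqrt{762}}{997 + \left(44 + 59\right)} = \frac{69 - i \sqrt{762}}{997 + 103} = \frac{69 - i \sqrt{762}}{1100} = \left(69 - i \sqrt{762}\right) \frac{1}{1100} = \frac{69}{1100} - \frac{i \sqrt{762}}{1100}$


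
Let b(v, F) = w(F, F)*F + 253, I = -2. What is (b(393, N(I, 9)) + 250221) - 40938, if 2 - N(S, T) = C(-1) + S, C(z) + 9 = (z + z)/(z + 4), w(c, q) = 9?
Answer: 209659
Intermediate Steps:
C(z) = -9 + 2*z/(4 + z) (C(z) = -9 + (z + z)/(z + 4) = -9 + (2*z)/(4 + z) = -9 + 2*z/(4 + z))
N(S, T) = 35/3 - S (N(S, T) = 2 - ((-36 - 7*(-1))/(4 - 1) + S) = 2 - ((-36 + 7)/3 + S) = 2 - ((1/3)*(-29) + S) = 2 - (-29/3 + S) = 2 + (29/3 - S) = 35/3 - S)
b(v, F) = 253 + 9*F (b(v, F) = 9*F + 253 = 253 + 9*F)
(b(393, N(I, 9)) + 250221) - 40938 = ((253 + 9*(35/3 - 1*(-2))) + 250221) - 40938 = ((253 + 9*(35/3 + 2)) + 250221) - 40938 = ((253 + 9*(41/3)) + 250221) - 40938 = ((253 + 123) + 250221) - 40938 = (376 + 250221) - 40938 = 250597 - 40938 = 209659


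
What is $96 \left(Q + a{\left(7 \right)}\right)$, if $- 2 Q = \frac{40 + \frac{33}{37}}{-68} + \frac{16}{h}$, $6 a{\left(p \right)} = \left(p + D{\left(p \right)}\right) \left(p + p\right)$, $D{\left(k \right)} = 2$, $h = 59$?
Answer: $\frac{4435524}{2183} \approx 2031.8$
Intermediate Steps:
$a{\left(p \right)} = \frac{p \left(2 + p\right)}{3}$ ($a{\left(p \right)} = \frac{\left(p + 2\right) \left(p + p\right)}{6} = \frac{\left(2 + p\right) 2 p}{6} = \frac{2 p \left(2 + p\right)}{6} = \frac{p \left(2 + p\right)}{3}$)
$Q = \frac{2883}{17464}$ ($Q = - \frac{\frac{40 + \frac{33}{37}}{-68} + \frac{16}{59}}{2} = - \frac{\left(40 + 33 \cdot \frac{1}{37}\right) \left(- \frac{1}{68}\right) + 16 \cdot \frac{1}{59}}{2} = - \frac{\left(40 + \frac{33}{37}\right) \left(- \frac{1}{68}\right) + \frac{16}{59}}{2} = - \frac{\frac{1513}{37} \left(- \frac{1}{68}\right) + \frac{16}{59}}{2} = - \frac{- \frac{89}{148} + \frac{16}{59}}{2} = \left(- \frac{1}{2}\right) \left(- \frac{2883}{8732}\right) = \frac{2883}{17464} \approx 0.16508$)
$96 \left(Q + a{\left(7 \right)}\right) = 96 \left(\frac{2883}{17464} + \frac{1}{3} \cdot 7 \left(2 + 7\right)\right) = 96 \left(\frac{2883}{17464} + \frac{1}{3} \cdot 7 \cdot 9\right) = 96 \left(\frac{2883}{17464} + 21\right) = 96 \cdot \frac{369627}{17464} = \frac{4435524}{2183}$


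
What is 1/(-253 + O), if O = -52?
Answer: -1/305 ≈ -0.0032787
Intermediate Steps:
1/(-253 + O) = 1/(-253 - 52) = 1/(-305) = -1/305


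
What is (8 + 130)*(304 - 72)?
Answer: 32016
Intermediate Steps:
(8 + 130)*(304 - 72) = 138*232 = 32016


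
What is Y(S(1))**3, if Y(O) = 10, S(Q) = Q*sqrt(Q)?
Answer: 1000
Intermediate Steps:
S(Q) = Q**(3/2)
Y(S(1))**3 = 10**3 = 1000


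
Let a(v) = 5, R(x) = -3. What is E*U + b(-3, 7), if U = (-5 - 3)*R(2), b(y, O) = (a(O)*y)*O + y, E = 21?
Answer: 396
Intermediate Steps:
b(y, O) = y + 5*O*y (b(y, O) = (5*y)*O + y = 5*O*y + y = y + 5*O*y)
U = 24 (U = (-5 - 3)*(-3) = -8*(-3) = 24)
E*U + b(-3, 7) = 21*24 - 3*(1 + 5*7) = 504 - 3*(1 + 35) = 504 - 3*36 = 504 - 108 = 396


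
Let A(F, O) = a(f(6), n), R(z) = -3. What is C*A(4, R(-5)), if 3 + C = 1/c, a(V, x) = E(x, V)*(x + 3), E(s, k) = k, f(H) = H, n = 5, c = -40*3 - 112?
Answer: -4182/29 ≈ -144.21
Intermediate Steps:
c = -232 (c = -120 - 112 = -232)
a(V, x) = V*(3 + x) (a(V, x) = V*(x + 3) = V*(3 + x))
A(F, O) = 48 (A(F, O) = 6*(3 + 5) = 6*8 = 48)
C = -697/232 (C = -3 + 1/(-232) = -3 - 1/232 = -697/232 ≈ -3.0043)
C*A(4, R(-5)) = -697/232*48 = -4182/29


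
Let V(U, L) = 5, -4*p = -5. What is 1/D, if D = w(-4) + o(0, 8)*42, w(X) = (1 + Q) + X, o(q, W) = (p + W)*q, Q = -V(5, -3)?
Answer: -⅛ ≈ -0.12500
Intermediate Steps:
p = 5/4 (p = -¼*(-5) = 5/4 ≈ 1.2500)
Q = -5 (Q = -1*5 = -5)
o(q, W) = q*(5/4 + W) (o(q, W) = (5/4 + W)*q = q*(5/4 + W))
w(X) = -4 + X (w(X) = (1 - 5) + X = -4 + X)
D = -8 (D = (-4 - 4) + ((¼)*0*(5 + 4*8))*42 = -8 + ((¼)*0*(5 + 32))*42 = -8 + ((¼)*0*37)*42 = -8 + 0*42 = -8 + 0 = -8)
1/D = 1/(-8) = -⅛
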